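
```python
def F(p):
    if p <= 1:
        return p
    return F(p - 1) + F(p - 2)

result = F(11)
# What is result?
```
Call trace (a repeated sub-call is expanded the first time; later identical calls just restate its return value):
F(p=11)
  F(p=10)
    F(p=9)
      F(p=8)
        F(p=7)
          F(p=6)
            F(p=5)
              F(p=4)
                F(p=3)
                  F(p=2)
                    F(p=1)
                    -> return 1
                    F(p=0)
                    -> return 0
                  -> return 1
                  F(p=1)
                  -> return 1
                -> return 2
                F(p=2) -> return 1  (same call as traced above)
              -> return 3
              F(p=3) -> return 2  (same call as traced above)
            -> return 5
            F(p=4) -> return 3  (same call as traced above)
          -> return 8
          F(p=5) -> return 5  (same call as traced above)
        -> return 13
        F(p=6) -> return 8  (same call as traced above)
      -> return 21
      F(p=7) -> return 13  (same call as traced above)
    -> return 34
    F(p=8) -> return 21  (same call as traced above)
  -> return 55
  F(p=9) -> return 34  (same call as traced above)
-> return 89

Final answer: 89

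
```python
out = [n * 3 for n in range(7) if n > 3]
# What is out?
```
Trace:
  n=0
  n=1
  n=2
  n=3
  n=4
  n=5
  n=6
  out=[12, 15, 18]

Final answer: [12, 15, 18]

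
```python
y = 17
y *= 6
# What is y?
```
Trace:
  y=17
  y=102

Final answer: 102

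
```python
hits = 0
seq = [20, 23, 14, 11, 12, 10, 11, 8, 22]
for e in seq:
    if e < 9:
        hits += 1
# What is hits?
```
Trace:
  hits=0
  hits=0, e=20
  hits=0, e=23
  hits=0, e=14
  hits=0, e=11
  hits=0, e=12
  hits=0, e=10
  hits=0, e=11
  hits=1, e=8
  hits=1, e=22

Final answer: 1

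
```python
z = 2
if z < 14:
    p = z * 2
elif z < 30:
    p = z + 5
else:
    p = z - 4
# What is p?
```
Trace:
  z=2
  z=2, p=4

Final answer: 4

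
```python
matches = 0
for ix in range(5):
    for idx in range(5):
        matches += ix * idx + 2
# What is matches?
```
Trace:
  matches=0
  matches=2, ix=0, idx=0
  matches=4, ix=0, idx=1
  matches=6, ix=0, idx=2
  matches=8, ix=0, idx=3
  matches=10, ix=0, idx=4
  matches=12, ix=1, idx=0
  matches=15, ix=1, idx=1
  matches=19, ix=1, idx=2
  matches=24, ix=1, idx=3
  matches=30, ix=1, idx=4
  matches=32, ix=2, idx=0
  matches=36, ix=2, idx=1
  matches=42, ix=2, idx=2
  matches=50, ix=2, idx=3
  matches=60, ix=2, idx=4
  matches=62, ix=3, idx=0
  matches=67, ix=3, idx=1
  matches=75, ix=3, idx=2
  matches=86, ix=3, idx=3
  matches=100, ix=3, idx=4
  matches=102, ix=4, idx=0
  matches=108, ix=4, idx=1
  matches=118, ix=4, idx=2
  matches=132, ix=4, idx=3
  matches=150, ix=4, idx=4

Final answer: 150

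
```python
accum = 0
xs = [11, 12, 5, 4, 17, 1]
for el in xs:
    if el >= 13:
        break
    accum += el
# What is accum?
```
Trace:
  accum=0
  accum=11, el=11
  accum=23, el=12
  accum=28, el=5
  accum=32, el=4
  accum=32, el=17

Final answer: 32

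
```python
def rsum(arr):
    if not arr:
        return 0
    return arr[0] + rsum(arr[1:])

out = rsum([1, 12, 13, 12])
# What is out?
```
Call trace:
rsum(arr=[1, 12, 13, 12])
  rsum(arr=[12, 13, 12])
    rsum(arr=[13, 12])
      rsum(arr=[12])
        rsum(arr=[])
        -> return 0
      -> return 12
    -> return 25
  -> return 37
-> return 38

Final answer: 38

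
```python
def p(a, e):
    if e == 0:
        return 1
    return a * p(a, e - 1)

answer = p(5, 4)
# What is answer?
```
Call trace:
p(a=5, e=4)
  p(a=5, e=3)
    p(a=5, e=2)
      p(a=5, e=1)
        p(a=5, e=0)
        -> return 1
      -> return 5
    -> return 25
  -> return 125
-> return 625

Final answer: 625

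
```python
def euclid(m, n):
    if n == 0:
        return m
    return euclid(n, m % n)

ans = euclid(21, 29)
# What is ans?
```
Call trace:
euclid(m=21, n=29)
  euclid(m=29, n=21)
    euclid(m=21, n=8)
      euclid(m=8, n=5)
        euclid(m=5, n=3)
          euclid(m=3, n=2)
            euclid(m=2, n=1)
              euclid(m=1, n=0)
              -> return 1
            -> return 1
          -> return 1
        -> return 1
      -> return 1
    -> return 1
  -> return 1
-> return 1

Final answer: 1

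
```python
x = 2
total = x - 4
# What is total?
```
Trace:
  x=2
  x=2, total=-2

Final answer: -2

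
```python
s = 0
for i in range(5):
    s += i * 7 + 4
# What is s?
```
Trace:
  s=0
  s=4, i=0
  s=15, i=1
  s=33, i=2
  s=58, i=3
  s=90, i=4

Final answer: 90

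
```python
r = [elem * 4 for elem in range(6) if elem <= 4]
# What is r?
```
Trace:
  elem=0
  elem=1
  elem=2
  elem=3
  elem=4
  elem=5
  r=[0, 4, 8, 12, 16]

Final answer: [0, 4, 8, 12, 16]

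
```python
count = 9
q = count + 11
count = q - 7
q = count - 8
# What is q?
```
Trace:
  count=9
  count=9, q=20
  count=13, q=20
  count=13, q=5

Final answer: 5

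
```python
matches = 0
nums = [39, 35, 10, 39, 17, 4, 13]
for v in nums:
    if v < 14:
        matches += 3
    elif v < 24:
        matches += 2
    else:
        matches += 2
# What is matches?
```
Trace:
  matches=0
  matches=2, v=39
  matches=4, v=35
  matches=7, v=10
  matches=9, v=39
  matches=11, v=17
  matches=14, v=4
  matches=17, v=13

Final answer: 17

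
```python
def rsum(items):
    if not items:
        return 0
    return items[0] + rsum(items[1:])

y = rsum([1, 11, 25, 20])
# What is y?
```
Call trace:
rsum(items=[1, 11, 25, 20])
  rsum(items=[11, 25, 20])
    rsum(items=[25, 20])
      rsum(items=[20])
        rsum(items=[])
        -> return 0
      -> return 20
    -> return 45
  -> return 56
-> return 57

Final answer: 57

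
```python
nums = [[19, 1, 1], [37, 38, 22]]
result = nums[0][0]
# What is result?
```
Trace:
  nums=[[19, 1, 1], [37, 38, 22]]
  nums=[[19, 1, 1], [37, 38, 22]], result=19

Final answer: 19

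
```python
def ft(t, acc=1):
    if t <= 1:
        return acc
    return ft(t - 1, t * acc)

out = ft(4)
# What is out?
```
Call trace:
ft(t=4, acc=1)
  ft(t=3, acc=4)
    ft(t=2, acc=12)
      ft(t=1, acc=24)
      -> return 24
    -> return 24
  -> return 24
-> return 24

Final answer: 24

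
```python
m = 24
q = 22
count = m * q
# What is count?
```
Trace:
  m=24
  m=24, q=22
  m=24, q=22, count=528

Final answer: 528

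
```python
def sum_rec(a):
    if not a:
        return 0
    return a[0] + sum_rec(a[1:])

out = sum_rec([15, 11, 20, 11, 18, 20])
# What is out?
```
Call trace:
sum_rec(a=[15, 11, 20, 11, 18, 20])
  sum_rec(a=[11, 20, 11, 18, 20])
    sum_rec(a=[20, 11, 18, 20])
      sum_rec(a=[11, 18, 20])
        sum_rec(a=[18, 20])
          sum_rec(a=[20])
            sum_rec(a=[])
            -> return 0
          -> return 20
        -> return 38
      -> return 49
    -> return 69
  -> return 80
-> return 95

Final answer: 95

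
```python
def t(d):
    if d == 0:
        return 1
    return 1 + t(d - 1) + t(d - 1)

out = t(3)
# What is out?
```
Call trace (a repeated sub-call is expanded the first time; later identical calls just restate its return value):
t(d=3)
  t(d=2)
    t(d=1)
      t(d=0)
      -> return 1
      t(d=0)
      -> return 1
    -> return 3
    t(d=1) -> return 3  (same call as traced above)
  -> return 7
  t(d=2) -> return 7  (same call as traced above)
-> return 15

Final answer: 15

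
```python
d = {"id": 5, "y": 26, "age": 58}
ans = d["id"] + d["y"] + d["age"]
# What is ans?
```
Trace:
  d={'id': 5, 'y': 26, 'age': 58}
  d={'id': 5, 'y': 26, 'age': 58}, ans=89

Final answer: 89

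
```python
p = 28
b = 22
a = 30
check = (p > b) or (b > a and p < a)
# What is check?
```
Trace:
  p=28
  p=28, b=22
  p=28, b=22, a=30
  p=28, b=22, a=30, check=True

Final answer: True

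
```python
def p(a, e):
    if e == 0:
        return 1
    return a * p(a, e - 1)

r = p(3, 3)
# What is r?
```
Call trace:
p(a=3, e=3)
  p(a=3, e=2)
    p(a=3, e=1)
      p(a=3, e=0)
      -> return 1
    -> return 3
  -> return 9
-> return 27

Final answer: 27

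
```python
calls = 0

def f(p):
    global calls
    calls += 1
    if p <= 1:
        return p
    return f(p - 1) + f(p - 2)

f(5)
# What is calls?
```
Call trace (a repeated sub-call is expanded the first time; later identical calls just restate its return value):
f(p=5)
  f(p=4)
    f(p=3)
      f(p=2)
        f(p=1)
        -> return 1
        f(p=0)
        -> return 0
      -> return 1
      f(p=1)
      -> return 1
    -> return 2
    f(p=2) -> return 1  (same call as traced above)
  -> return 3
  f(p=3) -> return 2  (same call as traced above)
-> return 5

calls is incremented once per call, so count the calls in each subtree. Let C(p) = number of calls made by f(p).
C(0) = C(1) = 1 (base case, no recursion); C(p) = 1 + C(p - 1) + C(p - 2) otherwise.
C(2) = 1 + C(1) + C(0) = 1 + 1 + 1 = 3
C(3) = 1 + C(2) + C(1) = 1 + 3 + 1 = 5
C(4) = 1 + C(3) + C(2) = 1 + 5 + 3 = 9
C(5) = 1 + C(4) + C(3) = 1 + 9 + 5 = 15
calls = C(5) = 15

Final answer: 15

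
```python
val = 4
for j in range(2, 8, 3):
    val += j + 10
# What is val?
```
Trace:
  val=4
  val=16, j=2
  val=31, j=5

Final answer: 31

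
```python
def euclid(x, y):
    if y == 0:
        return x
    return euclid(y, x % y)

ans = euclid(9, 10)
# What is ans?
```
Call trace:
euclid(x=9, y=10)
  euclid(x=10, y=9)
    euclid(x=9, y=1)
      euclid(x=1, y=0)
      -> return 1
    -> return 1
  -> return 1
-> return 1

Final answer: 1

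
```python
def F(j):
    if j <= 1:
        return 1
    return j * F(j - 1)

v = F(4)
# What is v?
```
Call trace:
F(j=4)
  F(j=3)
    F(j=2)
      F(j=1)
      -> return 1
    -> return 2
  -> return 6
-> return 24

Final answer: 24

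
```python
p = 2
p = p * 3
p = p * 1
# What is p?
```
Trace:
  p=2
  p=6
  p=6

Final answer: 6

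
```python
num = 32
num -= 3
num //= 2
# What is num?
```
Trace:
  num=32
  num=29
  num=14

Final answer: 14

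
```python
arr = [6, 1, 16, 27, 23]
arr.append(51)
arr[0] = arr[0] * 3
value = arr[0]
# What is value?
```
Trace:
  arr=[6, 1, 16, 27, 23]
  arr=[6, 1, 16, 27, 23, 51]
  arr=[18, 1, 16, 27, 23, 51]
  arr=[18, 1, 16, 27, 23, 51], value=18

Final answer: 18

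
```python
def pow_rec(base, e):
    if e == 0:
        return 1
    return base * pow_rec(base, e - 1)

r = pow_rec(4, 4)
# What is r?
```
Call trace:
pow_rec(base=4, e=4)
  pow_rec(base=4, e=3)
    pow_rec(base=4, e=2)
      pow_rec(base=4, e=1)
        pow_rec(base=4, e=0)
        -> return 1
      -> return 4
    -> return 16
  -> return 64
-> return 256

Final answer: 256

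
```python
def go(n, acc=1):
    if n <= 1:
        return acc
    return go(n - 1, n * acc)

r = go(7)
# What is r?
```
Call trace:
go(n=7, acc=1)
  go(n=6, acc=7)
    go(n=5, acc=42)
      go(n=4, acc=210)
        go(n=3, acc=840)
          go(n=2, acc=2520)
            go(n=1, acc=5040)
            -> return 5040
          -> return 5040
        -> return 5040
      -> return 5040
    -> return 5040
  -> return 5040
-> return 5040

Final answer: 5040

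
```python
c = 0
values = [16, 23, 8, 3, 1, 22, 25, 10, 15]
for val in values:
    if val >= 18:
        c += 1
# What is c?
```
Trace:
  c=0
  c=0, val=16
  c=1, val=23
  c=1, val=8
  c=1, val=3
  c=1, val=1
  c=2, val=22
  c=3, val=25
  c=3, val=10
  c=3, val=15

Final answer: 3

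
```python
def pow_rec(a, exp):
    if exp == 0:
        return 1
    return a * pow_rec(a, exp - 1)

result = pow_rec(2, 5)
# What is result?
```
Call trace:
pow_rec(a=2, exp=5)
  pow_rec(a=2, exp=4)
    pow_rec(a=2, exp=3)
      pow_rec(a=2, exp=2)
        pow_rec(a=2, exp=1)
          pow_rec(a=2, exp=0)
          -> return 1
        -> return 2
      -> return 4
    -> return 8
  -> return 16
-> return 32

Final answer: 32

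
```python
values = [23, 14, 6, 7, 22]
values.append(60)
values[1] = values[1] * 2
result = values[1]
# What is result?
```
Trace:
  values=[23, 14, 6, 7, 22]
  values=[23, 14, 6, 7, 22, 60]
  values=[23, 28, 6, 7, 22, 60]
  values=[23, 28, 6, 7, 22, 60], result=28

Final answer: 28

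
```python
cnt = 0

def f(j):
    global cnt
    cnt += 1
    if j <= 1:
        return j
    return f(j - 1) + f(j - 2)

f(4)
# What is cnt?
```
Call trace (a repeated sub-call is expanded the first time; later identical calls just restate its return value):
f(j=4)
  f(j=3)
    f(j=2)
      f(j=1)
      -> return 1
      f(j=0)
      -> return 0
    -> return 1
    f(j=1)
    -> return 1
  -> return 2
  f(j=2) -> return 1  (same call as traced above)
-> return 3

cnt is incremented once per call, so count the calls in each subtree. Let C(j) = number of calls made by f(j).
C(0) = C(1) = 1 (base case, no recursion); C(j) = 1 + C(j - 1) + C(j - 2) otherwise.
C(2) = 1 + C(1) + C(0) = 1 + 1 + 1 = 3
C(3) = 1 + C(2) + C(1) = 1 + 3 + 1 = 5
C(4) = 1 + C(3) + C(2) = 1 + 5 + 3 = 9
cnt = C(4) = 9

Final answer: 9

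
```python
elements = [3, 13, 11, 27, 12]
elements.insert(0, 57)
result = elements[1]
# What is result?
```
Trace:
  elements=[3, 13, 11, 27, 12]
  elements=[57, 3, 13, 11, 27, 12]
  elements=[57, 3, 13, 11, 27, 12], result=3

Final answer: 3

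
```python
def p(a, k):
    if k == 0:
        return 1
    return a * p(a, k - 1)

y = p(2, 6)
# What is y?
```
Call trace:
p(a=2, k=6)
  p(a=2, k=5)
    p(a=2, k=4)
      p(a=2, k=3)
        p(a=2, k=2)
          p(a=2, k=1)
            p(a=2, k=0)
            -> return 1
          -> return 2
        -> return 4
      -> return 8
    -> return 16
  -> return 32
-> return 64

Final answer: 64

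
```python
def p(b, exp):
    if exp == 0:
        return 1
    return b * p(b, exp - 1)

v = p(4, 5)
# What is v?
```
Call trace:
p(b=4, exp=5)
  p(b=4, exp=4)
    p(b=4, exp=3)
      p(b=4, exp=2)
        p(b=4, exp=1)
          p(b=4, exp=0)
          -> return 1
        -> return 4
      -> return 16
    -> return 64
  -> return 256
-> return 1024

Final answer: 1024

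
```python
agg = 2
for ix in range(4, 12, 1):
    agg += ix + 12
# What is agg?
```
Trace:
  agg=2
  agg=18, ix=4
  agg=35, ix=5
  agg=53, ix=6
  agg=72, ix=7
  agg=92, ix=8
  agg=113, ix=9
  agg=135, ix=10
  agg=158, ix=11

Final answer: 158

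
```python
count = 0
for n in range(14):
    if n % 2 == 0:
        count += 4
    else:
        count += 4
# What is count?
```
Trace:
  count=0
  count=4, n=0
  count=8, n=1
  count=12, n=2
  count=16, n=3
  count=20, n=4
  count=24, n=5
  count=28, n=6
  count=32, n=7
  count=36, n=8
  count=40, n=9
  count=44, n=10
  count=48, n=11
  count=52, n=12
  count=56, n=13

Final answer: 56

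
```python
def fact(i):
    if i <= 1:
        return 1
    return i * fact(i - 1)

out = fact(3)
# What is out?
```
Call trace:
fact(i=3)
  fact(i=2)
    fact(i=1)
    -> return 1
  -> return 2
-> return 6

Final answer: 6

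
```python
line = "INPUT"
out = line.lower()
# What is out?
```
Trace:
  line='INPUT'
  line='INPUT', out='input'

Final answer: 'input'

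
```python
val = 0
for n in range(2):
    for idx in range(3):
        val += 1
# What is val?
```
Trace:
  val=0
  val=1, n=0, idx=0
  val=2, n=0, idx=1
  val=3, n=0, idx=2
  val=4, n=1, idx=0
  val=5, n=1, idx=1
  val=6, n=1, idx=2

Final answer: 6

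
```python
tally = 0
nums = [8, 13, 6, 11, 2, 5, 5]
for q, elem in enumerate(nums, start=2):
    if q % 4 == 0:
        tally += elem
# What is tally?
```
Trace:
  tally=0
  tally=0, q=2, elem=8
  tally=0, q=3, elem=13
  tally=6, q=4, elem=6
  tally=6, q=5, elem=11
  tally=6, q=6, elem=2
  tally=6, q=7, elem=5
  tally=11, q=8, elem=5

Final answer: 11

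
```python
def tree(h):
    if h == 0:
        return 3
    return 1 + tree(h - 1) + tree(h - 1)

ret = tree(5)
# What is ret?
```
Call trace (a repeated sub-call is expanded the first time; later identical calls just restate its return value):
tree(h=5)
  tree(h=4)
    tree(h=3)
      tree(h=2)
        tree(h=1)
          tree(h=0)
          -> return 3
          tree(h=0)
          -> return 3
        -> return 7
        tree(h=1) -> return 7  (same call as traced above)
      -> return 15
      tree(h=2) -> return 15  (same call as traced above)
    -> return 31
    tree(h=3) -> return 31  (same call as traced above)
  -> return 63
  tree(h=4) -> return 63  (same call as traced above)
-> return 127

Final answer: 127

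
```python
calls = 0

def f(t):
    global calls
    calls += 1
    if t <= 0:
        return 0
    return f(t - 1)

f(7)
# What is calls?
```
Call trace:
f(t=7)
  f(t=6)
    f(t=5)
      f(t=4)
        f(t=3)
          f(t=2)
            f(t=1)
              f(t=0)
              -> return 0
            -> return 0
          -> return 0
        -> return 0
      -> return 0
    -> return 0
  -> return 0
-> return 0

calls is incremented once per call. f is entered once for each t = 7, 6, 5, 4, 3, 2, 1, 0 (the t <= 0 call returns without recursing), i.e. 7 + 1 calls.
calls = 8

Final answer: 8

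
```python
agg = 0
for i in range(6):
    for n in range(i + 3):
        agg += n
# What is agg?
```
Trace:
  agg=0
  agg=0, i=0, n=0
  agg=1, i=0, n=1
  agg=3, i=0, n=2
  agg=3, i=1, n=0
  agg=4, i=1, n=1
  agg=6, i=1, n=2
  agg=9, i=1, n=3
  agg=9, i=2, n=0
  agg=10, i=2, n=1
  agg=12, i=2, n=2
  agg=15, i=2, n=3
  agg=19, i=2, n=4
  agg=19, i=3, n=0
  agg=20, i=3, n=1
  agg=22, i=3, n=2
  agg=25, i=3, n=3
  agg=29, i=3, n=4
  agg=34, i=3, n=5
  agg=34, i=4, n=0
  agg=35, i=4, n=1
  agg=37, i=4, n=2
  agg=40, i=4, n=3
  agg=44, i=4, n=4
  agg=49, i=4, n=5
  agg=55, i=4, n=6
  agg=55, i=5, n=0
  agg=56, i=5, n=1
  agg=58, i=5, n=2
  agg=61, i=5, n=3
  agg=65, i=5, n=4
  agg=70, i=5, n=5
  agg=76, i=5, n=6
  agg=83, i=5, n=7

Final answer: 83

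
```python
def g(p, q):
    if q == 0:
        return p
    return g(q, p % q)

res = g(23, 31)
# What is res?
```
Call trace:
g(p=23, q=31)
  g(p=31, q=23)
    g(p=23, q=8)
      g(p=8, q=7)
        g(p=7, q=1)
          g(p=1, q=0)
          -> return 1
        -> return 1
      -> return 1
    -> return 1
  -> return 1
-> return 1

Final answer: 1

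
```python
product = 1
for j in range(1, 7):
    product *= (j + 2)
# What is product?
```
Trace:
  product=1
  product=3, j=1
  product=12, j=2
  product=60, j=3
  product=360, j=4
  product=2520, j=5
  product=20160, j=6

Final answer: 20160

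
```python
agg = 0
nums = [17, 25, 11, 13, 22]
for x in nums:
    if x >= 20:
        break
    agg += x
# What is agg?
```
Trace:
  agg=0
  agg=17, x=17
  agg=17, x=25

Final answer: 17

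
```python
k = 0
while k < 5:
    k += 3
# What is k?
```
Trace:
  k=0
  k=3
  k=6

Final answer: 6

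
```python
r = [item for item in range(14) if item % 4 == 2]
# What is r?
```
Trace:
  item=0
  item=1
  item=2
  item=3
  item=4
  item=5
  item=6
  item=7
  item=8
  item=9
  item=10
  item=11
  item=12
  item=13
  r=[2, 6, 10]

Final answer: [2, 6, 10]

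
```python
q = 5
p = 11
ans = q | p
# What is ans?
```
Trace:
  q=5
  q=5, p=11
  q=5, p=11, ans=15

Final answer: 15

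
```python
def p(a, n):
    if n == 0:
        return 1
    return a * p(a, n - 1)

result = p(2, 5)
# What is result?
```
Call trace:
p(a=2, n=5)
  p(a=2, n=4)
    p(a=2, n=3)
      p(a=2, n=2)
        p(a=2, n=1)
          p(a=2, n=0)
          -> return 1
        -> return 2
      -> return 4
    -> return 8
  -> return 16
-> return 32

Final answer: 32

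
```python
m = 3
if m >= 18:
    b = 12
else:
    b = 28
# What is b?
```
Trace:
  m=3
  m=3, b=28

Final answer: 28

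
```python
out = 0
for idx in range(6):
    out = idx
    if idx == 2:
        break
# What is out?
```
Trace:
  out=0
  out=0, idx=0
  out=1, idx=1
  out=2, idx=2

Final answer: 2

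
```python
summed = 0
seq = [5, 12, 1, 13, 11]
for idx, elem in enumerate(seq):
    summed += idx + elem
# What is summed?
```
Trace:
  summed=0
  summed=5, idx=0, elem=5
  summed=18, idx=1, elem=12
  summed=21, idx=2, elem=1
  summed=37, idx=3, elem=13
  summed=52, idx=4, elem=11

Final answer: 52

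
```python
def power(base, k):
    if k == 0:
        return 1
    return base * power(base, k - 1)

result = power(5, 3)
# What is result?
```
Call trace:
power(base=5, k=3)
  power(base=5, k=2)
    power(base=5, k=1)
      power(base=5, k=0)
      -> return 1
    -> return 5
  -> return 25
-> return 125

Final answer: 125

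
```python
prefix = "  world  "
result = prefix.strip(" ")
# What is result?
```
Trace:
  prefix='  world  '
  prefix='  world  ', result='world'

Final answer: 'world'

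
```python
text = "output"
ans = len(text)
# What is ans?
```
Trace:
  text='output'
  text='output', ans=6

Final answer: 6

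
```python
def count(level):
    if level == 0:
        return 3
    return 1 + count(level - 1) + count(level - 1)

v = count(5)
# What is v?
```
Call trace (a repeated sub-call is expanded the first time; later identical calls just restate its return value):
count(level=5)
  count(level=4)
    count(level=3)
      count(level=2)
        count(level=1)
          count(level=0)
          -> return 3
          count(level=0)
          -> return 3
        -> return 7
        count(level=1) -> return 7  (same call as traced above)
      -> return 15
      count(level=2) -> return 15  (same call as traced above)
    -> return 31
    count(level=3) -> return 31  (same call as traced above)
  -> return 63
  count(level=4) -> return 63  (same call as traced above)
-> return 127

Final answer: 127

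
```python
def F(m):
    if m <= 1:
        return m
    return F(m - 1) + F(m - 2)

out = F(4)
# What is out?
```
Call trace (a repeated sub-call is expanded the first time; later identical calls just restate its return value):
F(m=4)
  F(m=3)
    F(m=2)
      F(m=1)
      -> return 1
      F(m=0)
      -> return 0
    -> return 1
    F(m=1)
    -> return 1
  -> return 2
  F(m=2) -> return 1  (same call as traced above)
-> return 3

Final answer: 3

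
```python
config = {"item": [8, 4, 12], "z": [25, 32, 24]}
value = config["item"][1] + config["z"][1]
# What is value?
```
Trace:
  config={'item': [8, 4, 12], 'z': [25, 32, 24]}
  config={'item': [8, 4, 12], 'z': [25, 32, 24]}, value=36

Final answer: 36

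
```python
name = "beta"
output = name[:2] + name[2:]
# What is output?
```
Trace:
  name='beta'
  name='beta', output='beta'

Final answer: 'beta'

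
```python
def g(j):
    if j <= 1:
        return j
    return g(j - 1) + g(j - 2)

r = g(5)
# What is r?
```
Call trace (a repeated sub-call is expanded the first time; later identical calls just restate its return value):
g(j=5)
  g(j=4)
    g(j=3)
      g(j=2)
        g(j=1)
        -> return 1
        g(j=0)
        -> return 0
      -> return 1
      g(j=1)
      -> return 1
    -> return 2
    g(j=2) -> return 1  (same call as traced above)
  -> return 3
  g(j=3) -> return 2  (same call as traced above)
-> return 5

Final answer: 5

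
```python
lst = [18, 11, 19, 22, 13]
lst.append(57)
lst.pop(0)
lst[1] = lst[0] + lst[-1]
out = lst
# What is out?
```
Trace:
  lst=[18, 11, 19, 22, 13]
  lst=[18, 11, 19, 22, 13, 57]
  lst=[11, 19, 22, 13, 57]
  lst=[11, 68, 22, 13, 57]
  lst=[11, 68, 22, 13, 57], out=[11, 68, 22, 13, 57]

Final answer: [11, 68, 22, 13, 57]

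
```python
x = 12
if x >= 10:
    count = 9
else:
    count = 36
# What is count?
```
Trace:
  x=12
  x=12, count=9

Final answer: 9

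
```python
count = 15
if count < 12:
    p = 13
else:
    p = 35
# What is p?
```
Trace:
  count=15
  count=15, p=35

Final answer: 35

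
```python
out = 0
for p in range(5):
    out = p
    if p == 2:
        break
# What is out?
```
Trace:
  out=0
  out=0, p=0
  out=1, p=1
  out=2, p=2

Final answer: 2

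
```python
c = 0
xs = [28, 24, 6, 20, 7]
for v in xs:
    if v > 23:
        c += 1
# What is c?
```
Trace:
  c=0
  c=1, v=28
  c=2, v=24
  c=2, v=6
  c=2, v=20
  c=2, v=7

Final answer: 2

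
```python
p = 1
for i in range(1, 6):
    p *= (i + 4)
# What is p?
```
Trace:
  p=1
  p=5, i=1
  p=30, i=2
  p=210, i=3
  p=1680, i=4
  p=15120, i=5

Final answer: 15120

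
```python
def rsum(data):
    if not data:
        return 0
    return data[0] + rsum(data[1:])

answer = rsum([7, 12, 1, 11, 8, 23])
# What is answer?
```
Call trace:
rsum(data=[7, 12, 1, 11, 8, 23])
  rsum(data=[12, 1, 11, 8, 23])
    rsum(data=[1, 11, 8, 23])
      rsum(data=[11, 8, 23])
        rsum(data=[8, 23])
          rsum(data=[23])
            rsum(data=[])
            -> return 0
          -> return 23
        -> return 31
      -> return 42
    -> return 43
  -> return 55
-> return 62

Final answer: 62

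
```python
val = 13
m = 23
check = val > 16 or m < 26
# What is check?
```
Trace:
  val=13
  val=13, m=23
  val=13, m=23, check=True

Final answer: True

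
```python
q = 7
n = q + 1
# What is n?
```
Trace:
  q=7
  q=7, n=8

Final answer: 8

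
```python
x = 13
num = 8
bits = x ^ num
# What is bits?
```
Trace:
  x=13
  x=13, num=8
  x=13, num=8, bits=5

Final answer: 5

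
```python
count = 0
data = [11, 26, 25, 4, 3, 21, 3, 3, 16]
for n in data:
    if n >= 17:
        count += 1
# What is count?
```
Trace:
  count=0
  count=0, n=11
  count=1, n=26
  count=2, n=25
  count=2, n=4
  count=2, n=3
  count=3, n=21
  count=3, n=3
  count=3, n=3
  count=3, n=16

Final answer: 3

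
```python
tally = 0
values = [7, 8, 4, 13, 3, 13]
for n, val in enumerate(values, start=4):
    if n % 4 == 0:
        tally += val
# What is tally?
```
Trace:
  tally=0
  tally=7, n=4, val=7
  tally=7, n=5, val=8
  tally=7, n=6, val=4
  tally=7, n=7, val=13
  tally=10, n=8, val=3
  tally=10, n=9, val=13

Final answer: 10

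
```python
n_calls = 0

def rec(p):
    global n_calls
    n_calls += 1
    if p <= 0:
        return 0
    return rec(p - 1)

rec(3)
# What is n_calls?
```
Call trace:
rec(p=3)
  rec(p=2)
    rec(p=1)
      rec(p=0)
      -> return 0
    -> return 0
  -> return 0
-> return 0

n_calls is incremented once per call. rec is entered once for each p = 3, 2, 1, 0 (the p <= 0 call returns without recursing), i.e. 3 + 1 calls.
n_calls = 4

Final answer: 4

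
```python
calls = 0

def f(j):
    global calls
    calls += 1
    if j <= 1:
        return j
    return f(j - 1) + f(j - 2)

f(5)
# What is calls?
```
Call trace (a repeated sub-call is expanded the first time; later identical calls just restate its return value):
f(j=5)
  f(j=4)
    f(j=3)
      f(j=2)
        f(j=1)
        -> return 1
        f(j=0)
        -> return 0
      -> return 1
      f(j=1)
      -> return 1
    -> return 2
    f(j=2) -> return 1  (same call as traced above)
  -> return 3
  f(j=3) -> return 2  (same call as traced above)
-> return 5

calls is incremented once per call, so count the calls in each subtree. Let C(j) = number of calls made by f(j).
C(0) = C(1) = 1 (base case, no recursion); C(j) = 1 + C(j - 1) + C(j - 2) otherwise.
C(2) = 1 + C(1) + C(0) = 1 + 1 + 1 = 3
C(3) = 1 + C(2) + C(1) = 1 + 3 + 1 = 5
C(4) = 1 + C(3) + C(2) = 1 + 5 + 3 = 9
C(5) = 1 + C(4) + C(3) = 1 + 9 + 5 = 15
calls = C(5) = 15

Final answer: 15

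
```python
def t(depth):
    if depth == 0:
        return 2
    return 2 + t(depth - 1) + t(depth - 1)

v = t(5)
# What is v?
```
Call trace (a repeated sub-call is expanded the first time; later identical calls just restate its return value):
t(depth=5)
  t(depth=4)
    t(depth=3)
      t(depth=2)
        t(depth=1)
          t(depth=0)
          -> return 2
          t(depth=0)
          -> return 2
        -> return 6
        t(depth=1) -> return 6  (same call as traced above)
      -> return 14
      t(depth=2) -> return 14  (same call as traced above)
    -> return 30
    t(depth=3) -> return 30  (same call as traced above)
  -> return 62
  t(depth=4) -> return 62  (same call as traced above)
-> return 126

Final answer: 126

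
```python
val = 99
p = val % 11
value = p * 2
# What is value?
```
Trace:
  val=99
  val=99, p=0
  val=99, p=0, value=0

Final answer: 0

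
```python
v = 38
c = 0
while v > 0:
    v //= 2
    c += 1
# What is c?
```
Trace:
  v=38
  v=38, c=0
  v=19, c=1
  v=9, c=2
  v=4, c=3
  v=2, c=4
  v=1, c=5
  v=0, c=6

Final answer: 6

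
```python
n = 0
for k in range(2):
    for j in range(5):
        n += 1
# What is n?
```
Trace:
  n=0
  n=1, k=0, j=0
  n=2, k=0, j=1
  n=3, k=0, j=2
  n=4, k=0, j=3
  n=5, k=0, j=4
  n=6, k=1, j=0
  n=7, k=1, j=1
  n=8, k=1, j=2
  n=9, k=1, j=3
  n=10, k=1, j=4

Final answer: 10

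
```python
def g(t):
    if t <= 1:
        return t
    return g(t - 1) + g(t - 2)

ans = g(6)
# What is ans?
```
Call trace (a repeated sub-call is expanded the first time; later identical calls just restate its return value):
g(t=6)
  g(t=5)
    g(t=4)
      g(t=3)
        g(t=2)
          g(t=1)
          -> return 1
          g(t=0)
          -> return 0
        -> return 1
        g(t=1)
        -> return 1
      -> return 2
      g(t=2) -> return 1  (same call as traced above)
    -> return 3
    g(t=3) -> return 2  (same call as traced above)
  -> return 5
  g(t=4) -> return 3  (same call as traced above)
-> return 8

Final answer: 8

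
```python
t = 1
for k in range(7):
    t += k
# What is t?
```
Trace:
  t=1
  t=1, k=0
  t=2, k=1
  t=4, k=2
  t=7, k=3
  t=11, k=4
  t=16, k=5
  t=22, k=6

Final answer: 22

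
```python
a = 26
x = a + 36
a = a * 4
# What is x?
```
Trace:
  a=26
  a=26, x=62
  a=104, x=62

Final answer: 62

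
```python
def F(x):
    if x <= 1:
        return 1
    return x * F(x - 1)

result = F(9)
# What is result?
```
Call trace:
F(x=9)
  F(x=8)
    F(x=7)
      F(x=6)
        F(x=5)
          F(x=4)
            F(x=3)
              F(x=2)
                F(x=1)
                -> return 1
              -> return 2
            -> return 6
          -> return 24
        -> return 120
      -> return 720
    -> return 5040
  -> return 40320
-> return 362880

Final answer: 362880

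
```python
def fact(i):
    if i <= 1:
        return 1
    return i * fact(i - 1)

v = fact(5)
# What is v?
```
Call trace:
fact(i=5)
  fact(i=4)
    fact(i=3)
      fact(i=2)
        fact(i=1)
        -> return 1
      -> return 2
    -> return 6
  -> return 24
-> return 120

Final answer: 120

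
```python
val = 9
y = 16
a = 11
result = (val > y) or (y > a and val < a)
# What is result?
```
Trace:
  val=9
  val=9, y=16
  val=9, y=16, a=11
  val=9, y=16, a=11, result=True

Final answer: True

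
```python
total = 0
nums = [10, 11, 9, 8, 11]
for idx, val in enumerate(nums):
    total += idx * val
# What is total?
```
Trace:
  total=0
  total=0, idx=0, val=10
  total=11, idx=1, val=11
  total=29, idx=2, val=9
  total=53, idx=3, val=8
  total=97, idx=4, val=11

Final answer: 97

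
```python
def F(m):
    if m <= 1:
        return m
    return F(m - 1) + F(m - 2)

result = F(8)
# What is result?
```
Call trace (a repeated sub-call is expanded the first time; later identical calls just restate its return value):
F(m=8)
  F(m=7)
    F(m=6)
      F(m=5)
        F(m=4)
          F(m=3)
            F(m=2)
              F(m=1)
              -> return 1
              F(m=0)
              -> return 0
            -> return 1
            F(m=1)
            -> return 1
          -> return 2
          F(m=2) -> return 1  (same call as traced above)
        -> return 3
        F(m=3) -> return 2  (same call as traced above)
      -> return 5
      F(m=4) -> return 3  (same call as traced above)
    -> return 8
    F(m=5) -> return 5  (same call as traced above)
  -> return 13
  F(m=6) -> return 8  (same call as traced above)
-> return 21

Final answer: 21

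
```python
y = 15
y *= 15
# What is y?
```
Trace:
  y=15
  y=225

Final answer: 225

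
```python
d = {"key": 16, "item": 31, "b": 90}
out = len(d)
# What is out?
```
Trace:
  d={'key': 16, 'item': 31, 'b': 90}
  d={'key': 16, 'item': 31, 'b': 90}, out=3

Final answer: 3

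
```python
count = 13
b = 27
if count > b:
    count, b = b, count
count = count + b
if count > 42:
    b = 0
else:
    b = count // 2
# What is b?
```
Trace:
  count=13
  count=13, b=27
  count=13, b=27
  count=40, b=27
  count=40, b=20

Final answer: 20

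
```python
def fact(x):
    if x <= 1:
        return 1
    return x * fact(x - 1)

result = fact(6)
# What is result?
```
Call trace:
fact(x=6)
  fact(x=5)
    fact(x=4)
      fact(x=3)
        fact(x=2)
          fact(x=1)
          -> return 1
        -> return 2
      -> return 6
    -> return 24
  -> return 120
-> return 720

Final answer: 720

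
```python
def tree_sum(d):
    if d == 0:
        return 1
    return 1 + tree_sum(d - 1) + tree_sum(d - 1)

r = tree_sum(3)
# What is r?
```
Call trace (a repeated sub-call is expanded the first time; later identical calls just restate its return value):
tree_sum(d=3)
  tree_sum(d=2)
    tree_sum(d=1)
      tree_sum(d=0)
      -> return 1
      tree_sum(d=0)
      -> return 1
    -> return 3
    tree_sum(d=1) -> return 3  (same call as traced above)
  -> return 7
  tree_sum(d=2) -> return 7  (same call as traced above)
-> return 15

Final answer: 15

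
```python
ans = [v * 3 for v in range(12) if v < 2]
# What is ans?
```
Trace:
  v=0
  v=1
  v=2
  v=3
  v=4
  v=5
  v=6
  v=7
  v=8
  v=9
  v=10
  v=11
  ans=[0, 3]

Final answer: [0, 3]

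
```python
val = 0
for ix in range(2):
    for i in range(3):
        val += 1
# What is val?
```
Trace:
  val=0
  val=1, ix=0, i=0
  val=2, ix=0, i=1
  val=3, ix=0, i=2
  val=4, ix=1, i=0
  val=5, ix=1, i=1
  val=6, ix=1, i=2

Final answer: 6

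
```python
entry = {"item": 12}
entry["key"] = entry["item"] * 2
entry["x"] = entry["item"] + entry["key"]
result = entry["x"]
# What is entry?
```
Trace:
  entry={'item': 12}
  entry={'item': 12, 'key': 24}
  entry={'item': 12, 'key': 24, 'x': 36}
  entry={'item': 12, 'key': 24, 'x': 36}, result=36

Final answer: {'item': 12, 'key': 24, 'x': 36}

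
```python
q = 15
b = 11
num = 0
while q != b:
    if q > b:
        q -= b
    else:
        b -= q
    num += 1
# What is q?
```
Trace:
  q=15
  q=15, b=11
  q=15, b=11, num=0
  q=4, b=11, num=1
  q=4, b=7, num=2
  q=4, b=3, num=3
  q=1, b=3, num=4
  q=1, b=2, num=5
  q=1, b=1, num=6

Final answer: 1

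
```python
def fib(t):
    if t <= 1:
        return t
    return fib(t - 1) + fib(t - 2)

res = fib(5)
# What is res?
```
Call trace (a repeated sub-call is expanded the first time; later identical calls just restate its return value):
fib(t=5)
  fib(t=4)
    fib(t=3)
      fib(t=2)
        fib(t=1)
        -> return 1
        fib(t=0)
        -> return 0
      -> return 1
      fib(t=1)
      -> return 1
    -> return 2
    fib(t=2) -> return 1  (same call as traced above)
  -> return 3
  fib(t=3) -> return 2  (same call as traced above)
-> return 5

Final answer: 5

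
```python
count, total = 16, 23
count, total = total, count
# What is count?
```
Trace:
  count=16, total=23
  count=23, total=16

Final answer: 23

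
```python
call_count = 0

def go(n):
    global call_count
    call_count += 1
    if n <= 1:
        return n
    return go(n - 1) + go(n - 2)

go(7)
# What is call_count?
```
Call trace (a repeated sub-call is expanded the first time; later identical calls just restate its return value):
go(n=7)
  go(n=6)
    go(n=5)
      go(n=4)
        go(n=3)
          go(n=2)
            go(n=1)
            -> return 1
            go(n=0)
            -> return 0
          -> return 1
          go(n=1)
          -> return 1
        -> return 2
        go(n=2) -> return 1  (same call as traced above)
      -> return 3
      go(n=3) -> return 2  (same call as traced above)
    -> return 5
    go(n=4) -> return 3  (same call as traced above)
  -> return 8
  go(n=5) -> return 5  (same call as traced above)
-> return 13

call_count is incremented once per call, so count the calls in each subtree. Let C(n) = number of calls made by go(n).
C(0) = C(1) = 1 (base case, no recursion); C(n) = 1 + C(n - 1) + C(n - 2) otherwise.
C(2) = 1 + C(1) + C(0) = 1 + 1 + 1 = 3
C(3) = 1 + C(2) + C(1) = 1 + 3 + 1 = 5
C(4) = 1 + C(3) + C(2) = 1 + 5 + 3 = 9
C(5) = 1 + C(4) + C(3) = 1 + 9 + 5 = 15
C(6) = 1 + C(5) + C(4) = 1 + 15 + 9 = 25
C(7) = 1 + C(6) + C(5) = 1 + 25 + 15 = 41
call_count = C(7) = 41

Final answer: 41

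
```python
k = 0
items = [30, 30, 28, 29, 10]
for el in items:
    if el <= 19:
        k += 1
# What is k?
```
Trace:
  k=0
  k=0, el=30
  k=0, el=30
  k=0, el=28
  k=0, el=29
  k=1, el=10

Final answer: 1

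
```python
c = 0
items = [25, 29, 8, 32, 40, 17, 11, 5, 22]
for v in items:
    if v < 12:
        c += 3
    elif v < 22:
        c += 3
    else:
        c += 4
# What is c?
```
Trace:
  c=0
  c=4, v=25
  c=8, v=29
  c=11, v=8
  c=15, v=32
  c=19, v=40
  c=22, v=17
  c=25, v=11
  c=28, v=5
  c=32, v=22

Final answer: 32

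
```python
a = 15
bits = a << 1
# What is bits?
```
Trace:
  a=15
  a=15, bits=30

Final answer: 30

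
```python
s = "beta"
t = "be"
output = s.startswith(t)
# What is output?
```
Trace:
  s='beta'
  s='beta', t='be'
  s='beta', t='be', output=True

Final answer: True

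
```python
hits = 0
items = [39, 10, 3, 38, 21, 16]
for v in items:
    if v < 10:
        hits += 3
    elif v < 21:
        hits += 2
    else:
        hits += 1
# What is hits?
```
Trace:
  hits=0
  hits=1, v=39
  hits=3, v=10
  hits=6, v=3
  hits=7, v=38
  hits=8, v=21
  hits=10, v=16

Final answer: 10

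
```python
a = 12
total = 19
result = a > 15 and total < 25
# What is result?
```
Trace:
  a=12
  a=12, total=19
  a=12, total=19, result=False

Final answer: False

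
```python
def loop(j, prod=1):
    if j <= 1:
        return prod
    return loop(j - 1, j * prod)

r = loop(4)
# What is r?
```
Call trace:
loop(j=4, prod=1)
  loop(j=3, prod=4)
    loop(j=2, prod=12)
      loop(j=1, prod=24)
      -> return 24
    -> return 24
  -> return 24
-> return 24

Final answer: 24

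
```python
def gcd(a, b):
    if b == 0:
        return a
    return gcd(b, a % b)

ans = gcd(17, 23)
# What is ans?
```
Call trace:
gcd(a=17, b=23)
  gcd(a=23, b=17)
    gcd(a=17, b=6)
      gcd(a=6, b=5)
        gcd(a=5, b=1)
          gcd(a=1, b=0)
          -> return 1
        -> return 1
      -> return 1
    -> return 1
  -> return 1
-> return 1

Final answer: 1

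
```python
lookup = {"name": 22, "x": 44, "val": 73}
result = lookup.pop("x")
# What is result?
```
Trace:
  lookup={'name': 22, 'x': 44, 'val': 73}
  lookup={'name': 22, 'val': 73}, result=44

Final answer: 44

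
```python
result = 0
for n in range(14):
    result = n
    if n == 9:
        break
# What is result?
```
Trace:
  result=0
  result=0, n=0
  result=1, n=1
  result=2, n=2
  result=3, n=3
  result=4, n=4
  result=5, n=5
  result=6, n=6
  result=7, n=7
  result=8, n=8
  result=9, n=9

Final answer: 9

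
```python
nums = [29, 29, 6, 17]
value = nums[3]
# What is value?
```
Trace:
  nums=[29, 29, 6, 17]
  nums=[29, 29, 6, 17], value=17

Final answer: 17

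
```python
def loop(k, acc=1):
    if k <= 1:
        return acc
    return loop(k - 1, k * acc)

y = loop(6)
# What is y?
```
Call trace:
loop(k=6, acc=1)
  loop(k=5, acc=6)
    loop(k=4, acc=30)
      loop(k=3, acc=120)
        loop(k=2, acc=360)
          loop(k=1, acc=720)
          -> return 720
        -> return 720
      -> return 720
    -> return 720
  -> return 720
-> return 720

Final answer: 720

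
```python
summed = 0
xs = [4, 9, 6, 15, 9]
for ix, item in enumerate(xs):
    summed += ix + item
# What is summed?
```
Trace:
  summed=0
  summed=4, ix=0, item=4
  summed=14, ix=1, item=9
  summed=22, ix=2, item=6
  summed=40, ix=3, item=15
  summed=53, ix=4, item=9

Final answer: 53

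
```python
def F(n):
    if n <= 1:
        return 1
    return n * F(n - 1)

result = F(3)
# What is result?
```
Call trace:
F(n=3)
  F(n=2)
    F(n=1)
    -> return 1
  -> return 2
-> return 6

Final answer: 6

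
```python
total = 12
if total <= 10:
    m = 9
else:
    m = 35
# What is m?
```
Trace:
  total=12
  total=12, m=35

Final answer: 35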